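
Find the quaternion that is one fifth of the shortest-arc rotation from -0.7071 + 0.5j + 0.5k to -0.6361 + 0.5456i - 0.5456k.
-0.8226 + 0.1524i + 0.456j + 0.3036k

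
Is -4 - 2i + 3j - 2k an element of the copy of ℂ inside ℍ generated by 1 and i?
No. The quaternion -4 - 2i + 3j - 2k has j-coefficient y = 3 and k-coefficient z = -2, not both zero, so it does not lie in the complex subalgebra spanned by 1 and i.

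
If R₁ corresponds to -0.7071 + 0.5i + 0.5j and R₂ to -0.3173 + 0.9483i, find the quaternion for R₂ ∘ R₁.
-0.2498 - 0.8292i - 0.1587j + 0.4742k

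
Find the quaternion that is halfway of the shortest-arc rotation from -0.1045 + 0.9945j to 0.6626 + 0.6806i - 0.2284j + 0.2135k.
-0.4764 - 0.4227i + 0.7595j - 0.1326k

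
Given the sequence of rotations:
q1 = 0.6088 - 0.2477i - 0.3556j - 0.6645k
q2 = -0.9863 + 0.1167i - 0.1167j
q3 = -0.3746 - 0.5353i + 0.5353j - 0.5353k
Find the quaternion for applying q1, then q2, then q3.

q2 · q1 = -0.6131 + 0.3929i + 0.3572j + 0.585k
q3 · q2 · q1 = 0.5619 + 0.6854i - 0.3592j - 0.2925k
0.5619 + 0.6854i - 0.3592j - 0.2925k


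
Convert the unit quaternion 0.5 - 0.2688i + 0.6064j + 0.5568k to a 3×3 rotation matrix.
[[-0.3555, -0.8828, 0.3071], [0.2308, 0.2354, 0.9441], [-0.9057, 0.4065, 0.1201]]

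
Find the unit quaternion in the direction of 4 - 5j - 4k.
0.5298 - 0.6623j - 0.5298k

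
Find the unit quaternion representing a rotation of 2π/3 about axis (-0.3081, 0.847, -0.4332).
0.5 - 0.2668i + 0.7335j - 0.3752k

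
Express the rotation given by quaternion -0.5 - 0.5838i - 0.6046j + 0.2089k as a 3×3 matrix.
[[0.1816, 0.9148, 0.3607], [0.497, 0.2311, -0.8364], [-0.8485, 0.3312, -0.4127]]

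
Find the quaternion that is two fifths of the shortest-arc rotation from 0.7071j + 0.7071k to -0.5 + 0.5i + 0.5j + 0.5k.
-0.2185 + 0.2185i + 0.6725j + 0.6725k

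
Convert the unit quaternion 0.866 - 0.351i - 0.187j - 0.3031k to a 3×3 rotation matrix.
[[0.7463, 0.6562, -0.1111], [-0.3937, 0.5699, 0.7213], [0.5367, -0.4946, 0.6837]]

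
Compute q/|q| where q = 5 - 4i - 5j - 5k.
0.5241 - 0.4193i - 0.5241j - 0.5241k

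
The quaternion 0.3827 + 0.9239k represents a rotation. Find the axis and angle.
axis = (0, 0, 1), θ = 3π/4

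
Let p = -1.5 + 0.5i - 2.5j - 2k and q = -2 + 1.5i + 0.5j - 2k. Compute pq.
-0.5 + 2.75i + 2.25j + 11k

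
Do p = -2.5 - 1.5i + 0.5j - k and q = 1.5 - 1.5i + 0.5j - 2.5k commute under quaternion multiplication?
No: pq = -8.75 + 0.75i - 2.75j + 4.75k ≠ -8.75 + 2.25i + 1.75j + 4.75k = qp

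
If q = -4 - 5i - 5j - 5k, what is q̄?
-4 + 5i + 5j + 5k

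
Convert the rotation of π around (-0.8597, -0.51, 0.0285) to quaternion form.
-0.8597i - 0.51j + 0.0285k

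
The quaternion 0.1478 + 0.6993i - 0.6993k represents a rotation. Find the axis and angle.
axis = (√2/2, 0, -√2/2), θ = 163°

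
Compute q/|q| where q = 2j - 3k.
0.5547j - 0.8321k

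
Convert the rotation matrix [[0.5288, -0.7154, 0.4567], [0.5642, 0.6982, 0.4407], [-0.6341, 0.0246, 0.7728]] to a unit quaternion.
0.866 - 0.1201i + 0.3149j + 0.3694k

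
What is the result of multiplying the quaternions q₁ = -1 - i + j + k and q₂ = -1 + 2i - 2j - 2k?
7 - i + j + k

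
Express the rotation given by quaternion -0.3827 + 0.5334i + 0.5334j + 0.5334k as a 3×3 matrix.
[[-0.1381, 0.9773, 0.1608], [0.1608, -0.1381, 0.9773], [0.9773, 0.1608, -0.1381]]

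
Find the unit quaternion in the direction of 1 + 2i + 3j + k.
0.2582 + 0.5164i + 0.7746j + 0.2582k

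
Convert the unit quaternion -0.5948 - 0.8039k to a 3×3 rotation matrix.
[[-0.2925, -0.9563, 0], [0.9563, -0.2925, 0], [0, 0, 1]]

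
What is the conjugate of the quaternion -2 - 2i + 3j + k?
-2 + 2i - 3j - k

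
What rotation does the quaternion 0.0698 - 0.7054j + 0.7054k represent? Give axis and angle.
axis = (0, -√2/2, √2/2), θ = 172°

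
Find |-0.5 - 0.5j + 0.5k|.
0.866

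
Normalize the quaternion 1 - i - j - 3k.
0.2887 - 0.2887i - 0.2887j - 0.866k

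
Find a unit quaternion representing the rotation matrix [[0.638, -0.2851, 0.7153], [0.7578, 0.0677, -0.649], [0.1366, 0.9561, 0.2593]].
0.7009 + 0.5725i + 0.2064j + 0.372k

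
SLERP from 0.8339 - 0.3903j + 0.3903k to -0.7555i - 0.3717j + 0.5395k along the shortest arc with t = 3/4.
0.2652 - 0.6359i - 0.437j + 0.5782k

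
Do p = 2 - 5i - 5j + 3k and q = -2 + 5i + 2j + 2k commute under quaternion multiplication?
No: pq = 25 + 4i + 39j + 13k ≠ 25 + 36i - 11j - 17k = qp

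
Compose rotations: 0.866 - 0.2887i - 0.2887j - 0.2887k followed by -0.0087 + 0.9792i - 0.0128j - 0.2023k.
0.2131 + 0.7958i + 0.3325j - 0.4591k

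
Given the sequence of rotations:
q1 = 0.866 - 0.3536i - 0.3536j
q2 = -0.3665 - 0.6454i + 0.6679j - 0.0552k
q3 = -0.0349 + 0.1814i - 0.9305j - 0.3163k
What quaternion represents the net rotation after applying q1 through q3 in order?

q2 · q1 = -0.3094 - 0.4488i + 0.7275j + 0.4166k
q3 · q2 · q1 = 0.9009 - 0.198i + 0.3289j - 0.2023k
0.9009 - 0.198i + 0.3289j - 0.2023k


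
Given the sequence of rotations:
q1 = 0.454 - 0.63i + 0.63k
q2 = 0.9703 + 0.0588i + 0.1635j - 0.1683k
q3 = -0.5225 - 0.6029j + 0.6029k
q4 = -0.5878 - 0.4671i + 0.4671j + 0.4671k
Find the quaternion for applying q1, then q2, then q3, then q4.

q2 · q1 = 0.5836 - 0.4816i + 0.1432j + 0.6379k
q3 · q2 · q1 = -0.6032 - 0.2193i - 0.717j - 0.2718k
q4 · q3 · q2 · q1 = 0.714 + 0.6186i - 0.0897j + 0.3154k
0.714 + 0.6186i - 0.0897j + 0.3154k


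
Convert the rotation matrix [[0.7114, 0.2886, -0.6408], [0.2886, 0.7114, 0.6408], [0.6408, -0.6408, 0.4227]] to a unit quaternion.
0.8434 - 0.3799i - 0.3799j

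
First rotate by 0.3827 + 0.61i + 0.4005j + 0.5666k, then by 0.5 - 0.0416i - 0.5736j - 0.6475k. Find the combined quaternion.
0.8133 + 0.2234i - 0.3907j + 0.3687k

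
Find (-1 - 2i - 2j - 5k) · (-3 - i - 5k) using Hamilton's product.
-24 + 17i + j + 18k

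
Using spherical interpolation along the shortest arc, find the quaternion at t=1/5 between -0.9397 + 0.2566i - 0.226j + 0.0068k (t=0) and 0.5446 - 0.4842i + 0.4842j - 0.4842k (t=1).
-0.8952 + 0.3175i - 0.2923j + 0.1111k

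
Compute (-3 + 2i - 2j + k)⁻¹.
-0.1667 - 0.1111i + 0.1111j - 0.0556k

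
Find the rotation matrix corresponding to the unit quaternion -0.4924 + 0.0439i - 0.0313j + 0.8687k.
[[-0.5112, 0.8527, 0.1071], [-0.8582, -0.5131, -0.0111], [0.0454, -0.0976, 0.9942]]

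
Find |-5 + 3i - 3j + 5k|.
√68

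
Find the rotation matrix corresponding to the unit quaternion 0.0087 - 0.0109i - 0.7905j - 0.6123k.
[[-0.9996, 0.0279, -0.0004], [0.0066, 0.2499, 0.9682], [0.0271, 0.9679, -0.25]]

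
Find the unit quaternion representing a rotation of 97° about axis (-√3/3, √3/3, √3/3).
0.6626 - 0.4324i + 0.4324j + 0.4324k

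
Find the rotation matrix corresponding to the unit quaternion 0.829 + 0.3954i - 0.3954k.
[[0.6873, 0.6556, -0.3127], [-0.6556, 0.3746, -0.6556], [-0.3127, 0.6556, 0.6873]]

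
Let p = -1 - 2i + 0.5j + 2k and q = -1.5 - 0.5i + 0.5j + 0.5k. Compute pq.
-0.75 + 2.75i - 1.25j - 4.25k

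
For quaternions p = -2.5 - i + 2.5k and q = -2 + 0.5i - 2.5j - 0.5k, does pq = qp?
No: pq = 6.75 + 7i + 7j - 1.25k ≠ 6.75 - 5.5i + 5.5j - 6.25k = qp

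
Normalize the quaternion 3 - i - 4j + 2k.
0.5477 - 0.1826i - 0.7303j + 0.3651k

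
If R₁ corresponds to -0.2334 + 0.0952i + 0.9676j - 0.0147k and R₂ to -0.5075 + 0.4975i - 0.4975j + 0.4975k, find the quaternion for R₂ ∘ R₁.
0.5598 - 0.6385i - 0.3203j + 0.4201k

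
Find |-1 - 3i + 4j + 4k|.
√42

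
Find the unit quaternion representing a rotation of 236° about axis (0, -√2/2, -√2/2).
-0.4695 - 0.6243j - 0.6243k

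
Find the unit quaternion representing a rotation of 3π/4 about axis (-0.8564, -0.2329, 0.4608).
0.3827 - 0.7912i - 0.2152j + 0.4257k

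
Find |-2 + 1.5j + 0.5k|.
2.55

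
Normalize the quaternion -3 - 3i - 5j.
-0.4575 - 0.4575i - 0.7625j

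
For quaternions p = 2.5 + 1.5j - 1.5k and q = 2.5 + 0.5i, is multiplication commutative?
No: pq = 6.25 + 1.25i + 3j - 4.5k ≠ 6.25 + 1.25i + 4.5j - 3k = qp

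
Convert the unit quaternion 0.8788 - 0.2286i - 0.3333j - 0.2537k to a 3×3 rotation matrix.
[[0.6491, 0.5983, -0.4698], [-0.2935, 0.7668, 0.5709], [0.7018, -0.2327, 0.6733]]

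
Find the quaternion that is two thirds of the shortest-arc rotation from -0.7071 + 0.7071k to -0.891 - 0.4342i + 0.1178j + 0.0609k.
-0.8967 - 0.3093i + 0.0839j + 0.3053k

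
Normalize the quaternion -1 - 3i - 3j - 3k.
-0.189 - 0.5669i - 0.5669j - 0.5669k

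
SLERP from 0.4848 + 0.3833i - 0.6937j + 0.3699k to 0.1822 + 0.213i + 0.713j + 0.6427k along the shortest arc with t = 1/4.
0.3702 + 0.2676i - 0.884j + 0.0992k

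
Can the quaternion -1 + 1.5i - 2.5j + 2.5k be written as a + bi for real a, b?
No. The quaternion -1 + 1.5i - 2.5j + 2.5k has j-coefficient y = -2.5 and k-coefficient z = 2.5, not both zero, so it does not lie in the complex subalgebra spanned by 1 and i.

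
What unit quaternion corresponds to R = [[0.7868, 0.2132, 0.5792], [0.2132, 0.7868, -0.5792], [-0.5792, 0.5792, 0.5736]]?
0.887 + 0.3265i + 0.3265j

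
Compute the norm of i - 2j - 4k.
√21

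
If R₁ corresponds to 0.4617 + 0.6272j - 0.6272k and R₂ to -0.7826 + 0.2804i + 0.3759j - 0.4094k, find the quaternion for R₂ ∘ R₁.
-0.8539 + 0.1505i - 0.1414j + 0.4777k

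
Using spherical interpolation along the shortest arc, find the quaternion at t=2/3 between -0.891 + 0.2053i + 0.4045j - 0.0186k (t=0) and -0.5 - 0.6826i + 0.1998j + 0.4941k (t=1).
-0.7532 - 0.438i + 0.3211j + 0.371k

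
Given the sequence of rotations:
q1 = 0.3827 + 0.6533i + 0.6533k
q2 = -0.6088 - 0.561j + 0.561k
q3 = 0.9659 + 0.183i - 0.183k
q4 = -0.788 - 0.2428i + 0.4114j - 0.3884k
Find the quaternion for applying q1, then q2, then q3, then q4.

q2 · q1 = -0.5995 - 0.7642i + 0.1518j + 0.1835k
q3 · q2 · q1 = -0.4056 - 0.8201i + 0.2529j + 0.3147k
q4 · q3 · q2 · q1 = 0.1387 + 0.9724i + 0.0288j + 0.1855k
0.1387 + 0.9724i + 0.0288j + 0.1855k


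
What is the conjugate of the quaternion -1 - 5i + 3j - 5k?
-1 + 5i - 3j + 5k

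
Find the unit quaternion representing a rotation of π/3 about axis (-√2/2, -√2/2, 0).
0.866 - 0.3536i - 0.3536j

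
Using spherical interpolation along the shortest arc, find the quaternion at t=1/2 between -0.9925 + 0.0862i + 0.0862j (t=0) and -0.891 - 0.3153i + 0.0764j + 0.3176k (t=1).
-0.9756 - 0.1187i + 0.0842j + 0.1645k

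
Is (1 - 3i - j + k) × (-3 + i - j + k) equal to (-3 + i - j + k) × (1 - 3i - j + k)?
No: pq = -2 + 10i + 6j + 2k ≠ -2 + 10i - 2j - 6k = qp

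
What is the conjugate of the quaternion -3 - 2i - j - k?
-3 + 2i + j + k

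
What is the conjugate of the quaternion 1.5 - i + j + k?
1.5 + i - j - k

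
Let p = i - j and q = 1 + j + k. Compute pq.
1 - 2j + k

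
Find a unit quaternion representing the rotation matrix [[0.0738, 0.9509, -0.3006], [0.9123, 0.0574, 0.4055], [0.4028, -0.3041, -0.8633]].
-0.2588 + 0.6855i + 0.6795j + 0.0373k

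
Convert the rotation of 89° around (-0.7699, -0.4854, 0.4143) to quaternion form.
0.7133 - 0.5396i - 0.3402j + 0.2904k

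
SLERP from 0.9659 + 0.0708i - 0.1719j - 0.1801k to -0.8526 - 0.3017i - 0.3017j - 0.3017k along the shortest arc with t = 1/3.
0.9871 + 0.159i - 0.0115j - 0.0172k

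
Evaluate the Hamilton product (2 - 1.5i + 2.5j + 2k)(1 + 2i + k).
3 + 5i + 8j - k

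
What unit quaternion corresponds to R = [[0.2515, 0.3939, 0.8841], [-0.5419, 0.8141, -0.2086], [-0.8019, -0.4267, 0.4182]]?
0.788 - 0.0692i + 0.5349j - 0.2969k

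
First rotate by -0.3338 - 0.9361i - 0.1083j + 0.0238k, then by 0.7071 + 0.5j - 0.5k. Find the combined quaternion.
-0.17 - 0.7042i + 0.2246j + 0.6518k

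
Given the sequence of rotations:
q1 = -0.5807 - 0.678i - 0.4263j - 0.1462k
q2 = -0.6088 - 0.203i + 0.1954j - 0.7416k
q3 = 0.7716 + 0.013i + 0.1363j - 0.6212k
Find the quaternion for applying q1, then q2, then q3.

q2 · q1 = 0.1908 + 0.1859i + 0.6192j + 0.7387k
q3 · q2 · q1 = 0.5193 + 0.6313i + 0.3787j + 0.4342k
0.5193 + 0.6313i + 0.3787j + 0.4342k


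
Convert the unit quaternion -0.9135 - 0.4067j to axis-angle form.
axis = (0, -1, 0), θ = 312°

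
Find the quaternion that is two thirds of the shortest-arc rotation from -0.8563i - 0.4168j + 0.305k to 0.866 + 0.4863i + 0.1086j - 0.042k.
-0.6469 - 0.7049i - 0.2474j + 0.153k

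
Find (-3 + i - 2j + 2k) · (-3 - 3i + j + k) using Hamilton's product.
12 + 2i - 4j - 14k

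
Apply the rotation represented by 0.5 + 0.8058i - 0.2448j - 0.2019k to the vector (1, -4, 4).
(-0.712, -1.904, -5.373)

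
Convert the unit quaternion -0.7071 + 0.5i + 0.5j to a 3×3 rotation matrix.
[[0.5, 0.5, -0.7071], [0.5, 0.5, 0.7071], [0.7071, -0.7071, 0]]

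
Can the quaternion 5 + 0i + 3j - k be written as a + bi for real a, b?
No. The quaternion 5 + 3j - k has j-coefficient y = 3 and k-coefficient z = -1, not both zero, so it does not lie in the complex subalgebra spanned by 1 and i.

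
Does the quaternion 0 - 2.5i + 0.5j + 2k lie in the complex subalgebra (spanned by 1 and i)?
No. The quaternion -2.5i + 0.5j + 2k has j-coefficient y = 0.5 and k-coefficient z = 2, not both zero, so it does not lie in the complex subalgebra spanned by 1 and i.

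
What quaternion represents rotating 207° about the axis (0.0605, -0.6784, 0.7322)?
-0.2334 + 0.0588i - 0.6597j + 0.712k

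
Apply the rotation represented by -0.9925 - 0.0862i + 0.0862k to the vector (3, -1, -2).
(2.814, -1.141, -2.186)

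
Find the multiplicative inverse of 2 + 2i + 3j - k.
0.1111 - 0.1111i - 0.1667j + 0.0556k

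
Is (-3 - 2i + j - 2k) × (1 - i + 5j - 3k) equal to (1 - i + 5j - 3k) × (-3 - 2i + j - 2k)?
No: pq = -16 + 8i - 18j - 2k ≠ -16 - 6i - 10j + 16k = qp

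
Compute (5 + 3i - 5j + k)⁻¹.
0.0833 - 0.05i + 0.0833j - 0.0167k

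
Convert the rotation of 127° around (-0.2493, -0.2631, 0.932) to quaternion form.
0.4462 - 0.2231i - 0.2355j + 0.8341k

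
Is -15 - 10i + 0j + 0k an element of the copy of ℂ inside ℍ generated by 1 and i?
Yes. The quaternion -15 - 10i has j- and k-coefficients y = z = 0, so it lies in the complex subalgebra spanned by 1 and i.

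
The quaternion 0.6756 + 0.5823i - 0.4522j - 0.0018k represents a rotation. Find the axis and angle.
axis = (0.7898, -0.6133, -0.0024), θ = 95°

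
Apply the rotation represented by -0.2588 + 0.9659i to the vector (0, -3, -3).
(0, 1.098, 4.098)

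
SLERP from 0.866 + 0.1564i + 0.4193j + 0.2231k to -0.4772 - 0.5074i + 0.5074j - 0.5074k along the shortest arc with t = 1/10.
0.8774 + 0.2118i + 0.3313j + 0.2747k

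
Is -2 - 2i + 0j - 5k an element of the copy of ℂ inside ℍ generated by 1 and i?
No. The quaternion -2 - 2i - 5k has j-coefficient y = 0 and k-coefficient z = -5, not both zero, so it does not lie in the complex subalgebra spanned by 1 and i.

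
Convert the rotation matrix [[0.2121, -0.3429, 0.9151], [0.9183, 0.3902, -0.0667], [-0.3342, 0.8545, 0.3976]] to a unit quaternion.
0.7071 + 0.3257i + 0.4417j + 0.4459k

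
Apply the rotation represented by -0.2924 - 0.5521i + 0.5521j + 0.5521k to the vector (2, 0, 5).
(-5.101, -0.431, -1.67)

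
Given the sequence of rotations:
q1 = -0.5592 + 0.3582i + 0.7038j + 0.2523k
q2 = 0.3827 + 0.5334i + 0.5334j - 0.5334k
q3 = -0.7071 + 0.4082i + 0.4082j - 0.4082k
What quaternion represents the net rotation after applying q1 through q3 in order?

q2 · q1 = -0.6459 + 0.3488i - 0.3546j + 0.5792k
q3 · q2 · q1 = 0.6955 - 0.4186i - 0.3917j - 0.433k
0.6955 - 0.4186i - 0.3917j - 0.433k


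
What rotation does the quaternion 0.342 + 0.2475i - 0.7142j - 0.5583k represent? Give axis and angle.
axis = (0.2634, -0.76, -0.5941), θ = 140°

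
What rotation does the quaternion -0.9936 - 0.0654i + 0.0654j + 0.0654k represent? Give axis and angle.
axis = (-√3/3, √3/3, √3/3), θ = 347°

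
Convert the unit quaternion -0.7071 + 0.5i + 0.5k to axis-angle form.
axis = (√2/2, 0, √2/2), θ = 3π/2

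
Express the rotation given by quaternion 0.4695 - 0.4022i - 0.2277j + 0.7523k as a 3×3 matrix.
[[-0.2356, -0.5232, -0.819], [0.8896, -0.4554, 0.0351], [-0.3913, -0.7203, 0.5728]]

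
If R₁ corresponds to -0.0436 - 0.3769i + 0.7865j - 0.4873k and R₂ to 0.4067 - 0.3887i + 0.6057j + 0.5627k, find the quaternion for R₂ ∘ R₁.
-0.3664 - 0.8741i - 0.108j - 0.3001k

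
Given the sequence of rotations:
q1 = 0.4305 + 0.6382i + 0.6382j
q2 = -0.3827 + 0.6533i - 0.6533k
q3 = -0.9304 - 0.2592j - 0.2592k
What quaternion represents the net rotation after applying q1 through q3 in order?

q2 · q1 = -0.5817 + 0.4539i - 0.6612j + 0.1357k
q3 · q2 · q1 = 0.405 - 0.6289i + 0.6483j + 0.1422k
0.405 - 0.6289i + 0.6483j + 0.1422k


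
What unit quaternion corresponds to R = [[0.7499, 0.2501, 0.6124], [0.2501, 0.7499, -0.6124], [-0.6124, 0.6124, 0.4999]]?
0.866 + 0.3536i + 0.3536j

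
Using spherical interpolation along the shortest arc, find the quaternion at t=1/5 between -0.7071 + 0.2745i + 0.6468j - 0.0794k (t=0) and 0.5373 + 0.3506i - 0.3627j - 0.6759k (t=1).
-0.7413 + 0.1515i + 0.6467j + 0.0962k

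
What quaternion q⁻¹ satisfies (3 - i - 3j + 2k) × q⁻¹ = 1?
0.1304 + 0.0435i + 0.1304j - 0.087k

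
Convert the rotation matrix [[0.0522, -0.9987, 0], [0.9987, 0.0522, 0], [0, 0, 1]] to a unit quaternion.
0.7253 + 0.6884k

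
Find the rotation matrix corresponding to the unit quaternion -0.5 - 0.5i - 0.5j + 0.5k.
[[0, 1, 0], [0, 0, -1], [-1, 0, 0]]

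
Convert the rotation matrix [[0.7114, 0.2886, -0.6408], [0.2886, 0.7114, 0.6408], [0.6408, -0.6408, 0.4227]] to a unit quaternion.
0.8434 - 0.3799i - 0.3799j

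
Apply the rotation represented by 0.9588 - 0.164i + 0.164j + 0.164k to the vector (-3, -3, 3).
(-0.79, -2.354, 4.564)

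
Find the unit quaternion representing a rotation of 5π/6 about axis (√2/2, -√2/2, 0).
0.2588 + 0.683i - 0.683j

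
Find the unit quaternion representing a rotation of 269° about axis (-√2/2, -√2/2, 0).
-0.7009 - 0.5043i - 0.5043j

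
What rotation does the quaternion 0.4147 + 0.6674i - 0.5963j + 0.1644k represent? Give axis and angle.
axis = (0.7334, -0.6553, 0.1807), θ = 131°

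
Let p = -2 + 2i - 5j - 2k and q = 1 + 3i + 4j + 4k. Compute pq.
20 - 16i - 27j + 13k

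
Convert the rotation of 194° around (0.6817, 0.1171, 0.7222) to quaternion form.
-0.1219 + 0.6766i + 0.1162j + 0.7168k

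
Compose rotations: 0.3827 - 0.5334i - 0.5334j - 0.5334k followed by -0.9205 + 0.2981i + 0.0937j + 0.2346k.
-0.0182 + 0.6802i + 0.5607j + 0.4717k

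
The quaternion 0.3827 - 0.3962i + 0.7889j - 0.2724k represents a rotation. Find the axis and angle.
axis = (-0.4288, 0.8539, -0.2948), θ = 3π/4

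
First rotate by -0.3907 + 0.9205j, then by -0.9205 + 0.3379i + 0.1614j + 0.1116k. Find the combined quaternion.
0.2111 - 0.2347i - 0.9104j + 0.2674k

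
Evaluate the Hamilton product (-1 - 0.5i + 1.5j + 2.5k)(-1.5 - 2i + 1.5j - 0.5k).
-0.5 - 1.75i - 9j - k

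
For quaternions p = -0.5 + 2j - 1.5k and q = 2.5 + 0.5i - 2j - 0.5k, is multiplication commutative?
No: pq = 2 - 4.25i + 5.25j - 4.5k ≠ 2 + 3.75i + 6.75j - 2.5k = qp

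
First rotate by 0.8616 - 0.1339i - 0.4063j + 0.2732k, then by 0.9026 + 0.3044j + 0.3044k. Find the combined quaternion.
0.8182 + 0.086i - 0.1452j + 0.5496k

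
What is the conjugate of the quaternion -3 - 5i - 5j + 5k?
-3 + 5i + 5j - 5k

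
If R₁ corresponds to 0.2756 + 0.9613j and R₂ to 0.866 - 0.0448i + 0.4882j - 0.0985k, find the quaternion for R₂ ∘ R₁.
-0.2306 + 0.0823i + 0.967j - 0.0702k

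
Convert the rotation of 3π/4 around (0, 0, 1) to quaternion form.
0.3827 + 0.9239k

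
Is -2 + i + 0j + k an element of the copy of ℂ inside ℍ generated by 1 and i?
No. The quaternion -2 + i + k has j-coefficient y = 0 and k-coefficient z = 1, not both zero, so it does not lie in the complex subalgebra spanned by 1 and i.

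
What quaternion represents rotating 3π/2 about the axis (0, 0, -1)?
-0.7071 - 0.7071k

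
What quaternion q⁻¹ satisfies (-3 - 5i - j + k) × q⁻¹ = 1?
-0.0833 + 0.1389i + 0.0278j - 0.0278k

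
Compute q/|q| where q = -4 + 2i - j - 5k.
-0.5898 + 0.2949i - 0.1474j - 0.7372k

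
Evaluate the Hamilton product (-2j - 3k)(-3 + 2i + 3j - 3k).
-3 + 15i + 13k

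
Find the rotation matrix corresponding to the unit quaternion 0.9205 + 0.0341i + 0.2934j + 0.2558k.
[[0.697, -0.4509, 0.5576], [0.4909, 0.8668, 0.0873], [-0.5227, 0.2129, 0.8255]]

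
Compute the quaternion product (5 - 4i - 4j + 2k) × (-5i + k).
-22 - 29i - 6j - 15k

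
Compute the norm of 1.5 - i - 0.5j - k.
2.121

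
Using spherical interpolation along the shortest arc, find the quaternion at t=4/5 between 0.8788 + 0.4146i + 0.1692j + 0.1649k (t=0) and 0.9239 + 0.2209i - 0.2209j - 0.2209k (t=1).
0.9412 + 0.2683i - 0.1447j - 0.1456k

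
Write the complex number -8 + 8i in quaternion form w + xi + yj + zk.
-8 + 8i + 0j + 0k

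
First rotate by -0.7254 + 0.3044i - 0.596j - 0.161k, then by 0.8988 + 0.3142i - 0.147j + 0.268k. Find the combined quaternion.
-0.7921 + 0.2291i - 0.2969j - 0.4816k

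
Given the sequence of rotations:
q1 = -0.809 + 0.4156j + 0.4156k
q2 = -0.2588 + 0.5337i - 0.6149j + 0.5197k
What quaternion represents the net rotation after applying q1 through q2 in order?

q2 · q1 = 0.2489 - 0.9033i + 0.1681j - 0.3062k
0.2489 - 0.9033i + 0.1681j - 0.3062k


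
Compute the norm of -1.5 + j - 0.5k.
1.871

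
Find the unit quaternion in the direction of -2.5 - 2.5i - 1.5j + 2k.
-0.5774 - 0.5774i - 0.3464j + 0.4619k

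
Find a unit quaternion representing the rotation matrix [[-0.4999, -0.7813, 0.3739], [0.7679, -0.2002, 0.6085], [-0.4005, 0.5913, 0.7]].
0.5 - 0.0086i + 0.3872j + 0.7746k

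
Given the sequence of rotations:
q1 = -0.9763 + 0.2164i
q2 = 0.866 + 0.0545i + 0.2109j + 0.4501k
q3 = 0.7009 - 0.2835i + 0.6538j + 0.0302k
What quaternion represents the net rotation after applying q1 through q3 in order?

q2 · q1 = -0.8573 + 0.1342i - 0.1085j - 0.4851k
q3 · q2 · q1 = -0.4772 + 0.0232i - 0.77j - 0.4229k
-0.4772 + 0.0232i - 0.77j - 0.4229k


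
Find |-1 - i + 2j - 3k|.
√15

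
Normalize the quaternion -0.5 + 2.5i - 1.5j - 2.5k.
-0.1291 + 0.6455i - 0.3873j - 0.6455k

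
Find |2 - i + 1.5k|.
2.693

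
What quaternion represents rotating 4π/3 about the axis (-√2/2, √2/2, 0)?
-0.5 - 0.6124i + 0.6124j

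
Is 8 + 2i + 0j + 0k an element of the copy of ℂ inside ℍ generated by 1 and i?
Yes. The quaternion 8 + 2i has j- and k-coefficients y = z = 0, so it lies in the complex subalgebra spanned by 1 and i.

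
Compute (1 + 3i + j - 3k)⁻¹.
0.05 - 0.15i - 0.05j + 0.15k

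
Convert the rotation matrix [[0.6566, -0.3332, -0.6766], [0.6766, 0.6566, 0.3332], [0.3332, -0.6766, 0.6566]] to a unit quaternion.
0.8617 - 0.293i - 0.293j + 0.293k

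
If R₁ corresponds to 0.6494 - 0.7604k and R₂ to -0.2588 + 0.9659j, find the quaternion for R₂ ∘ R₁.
-0.1681 - 0.7345i + 0.6273j + 0.1968k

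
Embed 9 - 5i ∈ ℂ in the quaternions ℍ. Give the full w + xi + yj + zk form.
9 - 5i + 0j + 0k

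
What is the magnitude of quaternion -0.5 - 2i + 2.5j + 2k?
3.808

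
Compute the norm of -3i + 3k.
√18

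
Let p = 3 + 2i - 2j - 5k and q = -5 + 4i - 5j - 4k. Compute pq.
-53 - 15i - 17j + 11k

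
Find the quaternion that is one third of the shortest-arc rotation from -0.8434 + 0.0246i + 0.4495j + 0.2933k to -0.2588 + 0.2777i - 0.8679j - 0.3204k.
-0.5556 - 0.102i + 0.7362j + 0.3728k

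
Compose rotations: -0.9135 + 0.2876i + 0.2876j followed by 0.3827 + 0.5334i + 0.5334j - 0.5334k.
-0.6564 - 0.2238i - 0.5306j + 0.4873k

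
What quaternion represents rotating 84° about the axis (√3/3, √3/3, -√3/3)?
0.7431 + 0.3863i + 0.3863j - 0.3863k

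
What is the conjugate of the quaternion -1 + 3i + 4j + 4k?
-1 - 3i - 4j - 4k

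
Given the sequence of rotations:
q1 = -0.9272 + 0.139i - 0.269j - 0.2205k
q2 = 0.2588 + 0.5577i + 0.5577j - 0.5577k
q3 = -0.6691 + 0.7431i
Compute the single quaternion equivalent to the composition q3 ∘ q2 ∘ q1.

q2 · q1 = -0.2904 - 0.7541i - 0.5413j + 0.2325k
q3 · q2 · q1 = 0.7547 + 0.2888i + 0.1894j - 0.5578k
0.7547 + 0.2888i + 0.1894j - 0.5578k


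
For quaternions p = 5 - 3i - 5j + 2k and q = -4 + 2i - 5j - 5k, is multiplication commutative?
No: pq = -29 + 57i - 16j - 8k ≠ -29 - 13i + 6j - 58k = qp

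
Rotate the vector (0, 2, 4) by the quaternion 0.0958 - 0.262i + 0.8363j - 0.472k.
(0.935, -2.123, -3.824)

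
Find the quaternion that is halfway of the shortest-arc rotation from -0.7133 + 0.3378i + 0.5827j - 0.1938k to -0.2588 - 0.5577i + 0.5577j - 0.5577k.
-0.575 - 0.1301i + 0.6745j - 0.4445k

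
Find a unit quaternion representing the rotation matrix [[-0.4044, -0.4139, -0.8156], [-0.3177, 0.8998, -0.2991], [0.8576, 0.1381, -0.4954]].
0.5 + 0.2186i - 0.8366j + 0.0481k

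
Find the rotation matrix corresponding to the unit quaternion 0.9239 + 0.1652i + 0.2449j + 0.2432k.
[[0.7618, -0.3685, 0.5329], [0.5303, 0.8271, -0.1861], [-0.3722, 0.4244, 0.8255]]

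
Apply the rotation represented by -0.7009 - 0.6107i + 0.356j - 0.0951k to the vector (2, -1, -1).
(2.408, 0.085, 0.441)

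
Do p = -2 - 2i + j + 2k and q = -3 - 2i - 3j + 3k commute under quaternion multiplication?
No: pq = -1 + 19i + 5j - 4k ≠ -1 + i + j - 20k = qp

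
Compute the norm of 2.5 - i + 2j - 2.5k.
4.183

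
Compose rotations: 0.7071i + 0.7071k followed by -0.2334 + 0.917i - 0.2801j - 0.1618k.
-0.534 - 0.3631i - 0.7628j + 0.033k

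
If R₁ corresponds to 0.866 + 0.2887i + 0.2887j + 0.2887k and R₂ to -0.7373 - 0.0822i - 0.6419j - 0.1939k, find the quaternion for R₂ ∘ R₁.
-0.3735 - 0.4134i - 0.801j - 0.2192k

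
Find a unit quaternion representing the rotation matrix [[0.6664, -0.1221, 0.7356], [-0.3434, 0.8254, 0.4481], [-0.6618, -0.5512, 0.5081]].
0.866 - 0.2885i + 0.4034j - 0.0639k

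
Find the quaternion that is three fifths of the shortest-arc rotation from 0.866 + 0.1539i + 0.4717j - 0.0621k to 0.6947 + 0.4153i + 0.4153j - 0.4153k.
0.7851 + 0.319i + 0.4503j - 0.2811k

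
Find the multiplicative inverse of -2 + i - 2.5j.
-0.1778 - 0.0889i + 0.2222j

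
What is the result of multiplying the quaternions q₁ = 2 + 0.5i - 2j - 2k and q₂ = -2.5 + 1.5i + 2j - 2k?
-5.75 + 9.75i + 7j + 5k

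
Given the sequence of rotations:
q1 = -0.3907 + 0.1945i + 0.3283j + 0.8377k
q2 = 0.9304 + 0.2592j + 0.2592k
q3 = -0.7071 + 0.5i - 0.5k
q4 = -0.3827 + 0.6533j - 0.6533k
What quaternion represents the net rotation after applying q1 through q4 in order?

q2 · q1 = -0.6657 + 0.313i + 0.2546j + 0.6277k
q3 · q2 · q1 = 0.6281 - 0.4269i - 0.6504j + 0.0163k
q4 · q3 · q2 · q1 = 0.1952 - 0.2509i + 0.9381j - 0.1377k
0.1952 - 0.2509i + 0.9381j - 0.1377k


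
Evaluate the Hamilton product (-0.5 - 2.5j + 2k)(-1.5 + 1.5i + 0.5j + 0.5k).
1 - 3i + 6.5j + 0.5k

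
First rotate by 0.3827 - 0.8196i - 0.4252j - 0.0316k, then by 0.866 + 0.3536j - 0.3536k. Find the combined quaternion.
0.4706 - 0.8713i + 0.0569j + 0.1271k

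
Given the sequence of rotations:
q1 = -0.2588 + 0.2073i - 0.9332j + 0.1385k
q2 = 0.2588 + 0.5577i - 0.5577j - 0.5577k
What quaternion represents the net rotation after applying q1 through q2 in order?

q2 · q1 = -0.6258 - 0.6884i - 0.29j - 0.2247k
-0.6258 - 0.6884i - 0.29j - 0.2247k


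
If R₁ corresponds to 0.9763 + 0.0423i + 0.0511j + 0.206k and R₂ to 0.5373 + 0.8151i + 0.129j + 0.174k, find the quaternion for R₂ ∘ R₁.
0.4477 + 0.8362i - 0.0072j + 0.3168k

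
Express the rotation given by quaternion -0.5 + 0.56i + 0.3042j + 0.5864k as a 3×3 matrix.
[[0.1272, 0.9271, 0.3526], [-0.2457, -0.3149, 0.9168], [0.961, -0.2032, 0.1877]]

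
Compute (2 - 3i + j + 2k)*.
2 + 3i - j - 2k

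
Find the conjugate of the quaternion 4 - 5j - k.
4 + 5j + k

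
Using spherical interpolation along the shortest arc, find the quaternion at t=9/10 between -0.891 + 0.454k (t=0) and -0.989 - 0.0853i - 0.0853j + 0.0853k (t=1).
-0.9863 - 0.0772i - 0.0772j + 0.1238k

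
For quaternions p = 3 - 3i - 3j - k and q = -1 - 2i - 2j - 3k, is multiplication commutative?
No: pq = -18 + 4i - 10j - 8k ≠ -18 - 10i + 4j - 8k = qp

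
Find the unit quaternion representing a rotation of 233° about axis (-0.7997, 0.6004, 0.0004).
-0.4462 - 0.7157i + 0.5373j + 0.0004k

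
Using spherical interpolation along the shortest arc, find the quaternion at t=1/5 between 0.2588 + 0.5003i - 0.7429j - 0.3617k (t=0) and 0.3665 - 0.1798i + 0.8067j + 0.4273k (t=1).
0.134 + 0.4526i - 0.7896j - 0.392k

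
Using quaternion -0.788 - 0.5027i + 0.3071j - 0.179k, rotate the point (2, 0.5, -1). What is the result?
(1.503, 1.064, 1.363)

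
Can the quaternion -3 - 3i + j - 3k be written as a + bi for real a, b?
No. The quaternion -3 - 3i + j - 3k has j-coefficient y = 1 and k-coefficient z = -3, not both zero, so it does not lie in the complex subalgebra spanned by 1 and i.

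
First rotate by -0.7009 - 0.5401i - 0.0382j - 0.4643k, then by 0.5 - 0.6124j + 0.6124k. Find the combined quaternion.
-0.0895 + 0.0377i + 0.0794j - 0.9921k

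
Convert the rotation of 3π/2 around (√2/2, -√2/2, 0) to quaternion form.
-0.7071 + 0.5i - 0.5j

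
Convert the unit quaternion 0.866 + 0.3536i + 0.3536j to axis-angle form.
axis = (√2/2, √2/2, 0), θ = π/3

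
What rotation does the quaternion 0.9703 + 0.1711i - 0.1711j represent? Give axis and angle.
axis = (√2/2, -√2/2, 0), θ = 28°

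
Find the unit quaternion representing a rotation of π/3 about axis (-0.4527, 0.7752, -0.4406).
0.866 - 0.2263i + 0.3876j - 0.2203k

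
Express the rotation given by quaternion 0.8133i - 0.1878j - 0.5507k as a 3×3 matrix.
[[0.3229, -0.3055, -0.8958], [-0.3055, -0.9295, 0.2068], [-0.8958, 0.2068, -0.3935]]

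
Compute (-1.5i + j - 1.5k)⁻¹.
0.2727i - 0.1818j + 0.2727k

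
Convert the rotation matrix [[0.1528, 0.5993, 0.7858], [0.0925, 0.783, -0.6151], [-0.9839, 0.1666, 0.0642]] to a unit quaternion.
0.7071 + 0.2764i + 0.6257j - 0.1792k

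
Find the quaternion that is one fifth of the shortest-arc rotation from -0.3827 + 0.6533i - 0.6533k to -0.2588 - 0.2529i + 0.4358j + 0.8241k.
-0.2634 + 0.6095i - 0.1003j - 0.741k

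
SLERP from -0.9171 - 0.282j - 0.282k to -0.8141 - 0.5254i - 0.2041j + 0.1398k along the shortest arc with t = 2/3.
-0.8977 - 0.3669i - 0.2438j - 0.0036k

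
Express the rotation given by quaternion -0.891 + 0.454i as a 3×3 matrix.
[[1, 0, 0], [0, 0.5878, 0.809], [0, -0.809, 0.5878]]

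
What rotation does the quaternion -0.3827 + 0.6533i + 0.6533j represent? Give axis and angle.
axis = (√2/2, √2/2, 0), θ = 5π/4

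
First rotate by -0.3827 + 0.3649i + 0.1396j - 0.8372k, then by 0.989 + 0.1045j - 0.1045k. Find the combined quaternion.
-0.4806 + 0.288i + 0.0599j - 0.8261k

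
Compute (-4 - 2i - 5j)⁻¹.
-0.0889 + 0.0444i + 0.1111j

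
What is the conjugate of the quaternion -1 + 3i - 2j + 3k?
-1 - 3i + 2j - 3k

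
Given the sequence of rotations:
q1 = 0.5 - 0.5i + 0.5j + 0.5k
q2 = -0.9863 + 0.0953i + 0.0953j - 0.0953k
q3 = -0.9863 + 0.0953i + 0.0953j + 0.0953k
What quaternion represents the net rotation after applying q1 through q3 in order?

q2 · q1 = -0.4455 + 0.6361i - 0.4455j - 0.4455k
q3 · q2 · q1 = 0.4637 - 0.6698i + 0.5j + 0.2939k
0.4637 - 0.6698i + 0.5j + 0.2939k


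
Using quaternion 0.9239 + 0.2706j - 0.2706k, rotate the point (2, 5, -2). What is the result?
(2.914, 3.561, -3.439)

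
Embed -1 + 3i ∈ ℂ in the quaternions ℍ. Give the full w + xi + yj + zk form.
-1 + 3i + 0j + 0k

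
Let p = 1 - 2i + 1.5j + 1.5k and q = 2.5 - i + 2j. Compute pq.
-2.5 - 9i + 4.25j + 1.25k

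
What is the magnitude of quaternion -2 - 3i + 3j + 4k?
√38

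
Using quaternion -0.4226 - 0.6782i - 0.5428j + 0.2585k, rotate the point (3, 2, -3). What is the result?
(2.416, 4.008, -0.316)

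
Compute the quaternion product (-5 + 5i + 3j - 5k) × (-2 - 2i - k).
15 - 3i + 9j + 21k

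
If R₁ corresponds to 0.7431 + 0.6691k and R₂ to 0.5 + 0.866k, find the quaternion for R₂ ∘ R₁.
-0.2079 + 0.9781k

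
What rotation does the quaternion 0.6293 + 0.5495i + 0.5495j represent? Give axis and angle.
axis = (√2/2, √2/2, 0), θ = 102°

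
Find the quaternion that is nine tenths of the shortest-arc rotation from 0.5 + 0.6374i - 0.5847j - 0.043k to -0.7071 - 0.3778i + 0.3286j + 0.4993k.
0.6981 + 0.4125i - 0.3621j - 0.4598k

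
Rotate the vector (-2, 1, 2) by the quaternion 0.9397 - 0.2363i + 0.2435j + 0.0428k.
(-1.076, 1.884, 2.072)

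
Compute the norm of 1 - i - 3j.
√11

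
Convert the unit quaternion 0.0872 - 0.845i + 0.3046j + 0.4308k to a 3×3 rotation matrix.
[[0.4433, -0.5899, -0.6749], [-0.4396, -0.7992, 0.4098], [-0.7812, 0.1151, -0.6136]]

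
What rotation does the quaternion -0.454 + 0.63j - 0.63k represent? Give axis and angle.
axis = (0, √2/2, -√2/2), θ = 234°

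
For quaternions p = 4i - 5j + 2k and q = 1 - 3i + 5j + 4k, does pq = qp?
No: pq = 29 - 26i - 27j + 7k ≠ 29 + 34i + 17j - 3k = qp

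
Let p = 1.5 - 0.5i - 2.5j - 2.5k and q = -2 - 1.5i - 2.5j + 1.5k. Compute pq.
-6.25 - 11.25i + 5.75j + 4.75k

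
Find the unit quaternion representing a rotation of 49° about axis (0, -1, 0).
0.91 - 0.4147j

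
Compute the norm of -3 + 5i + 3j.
√43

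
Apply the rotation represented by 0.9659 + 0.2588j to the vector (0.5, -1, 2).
(1.433, -1, 1.482)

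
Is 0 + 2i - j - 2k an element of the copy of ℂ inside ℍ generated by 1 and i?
No. The quaternion 2i - j - 2k has j-coefficient y = -1 and k-coefficient z = -2, not both zero, so it does not lie in the complex subalgebra spanned by 1 and i.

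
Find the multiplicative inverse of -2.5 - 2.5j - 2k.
-0.1515 + 0.1515j + 0.1212k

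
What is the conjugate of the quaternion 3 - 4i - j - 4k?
3 + 4i + j + 4k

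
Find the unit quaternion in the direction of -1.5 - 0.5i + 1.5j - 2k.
-0.5071 - 0.169i + 0.5071j - 0.6761k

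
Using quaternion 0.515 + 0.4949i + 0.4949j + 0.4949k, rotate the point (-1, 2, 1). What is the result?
(0.94, -0.979, 2.039)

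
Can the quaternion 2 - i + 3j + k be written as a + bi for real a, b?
No. The quaternion 2 - i + 3j + k has j-coefficient y = 3 and k-coefficient z = 1, not both zero, so it does not lie in the complex subalgebra spanned by 1 and i.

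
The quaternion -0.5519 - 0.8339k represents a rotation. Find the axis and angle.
axis = (0, 0, -1), θ = 247°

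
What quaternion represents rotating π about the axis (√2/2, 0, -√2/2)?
0.7071i - 0.7071k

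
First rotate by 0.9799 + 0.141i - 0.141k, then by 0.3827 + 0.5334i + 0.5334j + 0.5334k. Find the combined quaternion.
0.375 + 0.5014i + 0.6731j + 0.3935k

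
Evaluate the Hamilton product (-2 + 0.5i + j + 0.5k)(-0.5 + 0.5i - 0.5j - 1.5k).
2 - 2.5i + 1.5j + 2k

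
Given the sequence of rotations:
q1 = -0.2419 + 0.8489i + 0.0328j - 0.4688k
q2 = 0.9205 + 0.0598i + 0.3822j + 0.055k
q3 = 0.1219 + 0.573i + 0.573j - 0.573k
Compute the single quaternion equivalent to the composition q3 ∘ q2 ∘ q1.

q2 · q1 = -0.2602 + 0.586i + 0.0125j - 0.7673k
q3 · q2 · q1 = -0.8143 - 0.5102i - 0.0437j - 0.2731k
-0.8143 - 0.5102i - 0.0437j - 0.2731k


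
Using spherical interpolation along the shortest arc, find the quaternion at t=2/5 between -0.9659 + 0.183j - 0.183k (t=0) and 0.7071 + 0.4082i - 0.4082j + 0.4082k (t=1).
-0.8987 - 0.1715i + 0.2855j - 0.2855k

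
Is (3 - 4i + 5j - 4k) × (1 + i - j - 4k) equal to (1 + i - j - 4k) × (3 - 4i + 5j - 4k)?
No: pq = -4 - 25i - 18j - 17k ≠ -4 + 23i + 22j - 15k = qp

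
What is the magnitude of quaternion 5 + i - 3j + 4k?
√51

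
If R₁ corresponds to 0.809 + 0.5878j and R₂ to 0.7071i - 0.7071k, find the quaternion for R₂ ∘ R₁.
0.9877i - 0.1564k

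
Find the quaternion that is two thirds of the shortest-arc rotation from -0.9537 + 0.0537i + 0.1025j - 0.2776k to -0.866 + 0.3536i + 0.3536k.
-0.9515 + 0.2673i + 0.037j + 0.1477k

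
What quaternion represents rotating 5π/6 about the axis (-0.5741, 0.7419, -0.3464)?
0.2588 - 0.5545i + 0.7166j - 0.3346k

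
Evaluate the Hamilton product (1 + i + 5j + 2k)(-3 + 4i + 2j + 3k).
-23 + 12i - 8j - 21k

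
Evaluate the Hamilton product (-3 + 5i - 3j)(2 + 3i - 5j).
-36 + i + 9j - 16k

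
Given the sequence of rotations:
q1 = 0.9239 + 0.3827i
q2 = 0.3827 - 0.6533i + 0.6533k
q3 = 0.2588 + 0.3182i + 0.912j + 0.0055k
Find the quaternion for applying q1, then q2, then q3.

q2 · q1 = 0.6036 - 0.4571i + 0.25j + 0.6036k
q3 · q2 · q1 = 0.0703 + 0.6229i + 0.4206j + 0.656k
0.0703 + 0.6229i + 0.4206j + 0.656k


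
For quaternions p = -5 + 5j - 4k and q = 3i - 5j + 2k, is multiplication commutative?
No: pq = 33 - 25i + 13j - 25k ≠ 33 - 5i + 37j + 5k = qp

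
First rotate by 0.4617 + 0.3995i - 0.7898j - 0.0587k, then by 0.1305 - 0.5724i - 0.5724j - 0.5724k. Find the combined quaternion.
-0.1968 - 0.6306i - 0.6296j + 0.4088k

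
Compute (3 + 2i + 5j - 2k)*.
3 - 2i - 5j + 2k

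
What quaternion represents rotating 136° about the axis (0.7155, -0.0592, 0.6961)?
0.3746 + 0.6634i - 0.0549j + 0.6454k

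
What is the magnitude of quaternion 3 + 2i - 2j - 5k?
√42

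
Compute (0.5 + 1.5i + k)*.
0.5 - 1.5i - k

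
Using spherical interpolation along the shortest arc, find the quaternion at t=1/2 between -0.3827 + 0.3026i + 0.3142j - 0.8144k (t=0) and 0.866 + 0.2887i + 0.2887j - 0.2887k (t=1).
0.3286 + 0.402i + 0.4099j - 0.75k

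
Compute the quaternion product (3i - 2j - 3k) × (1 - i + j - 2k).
-1 + 10i + 7j - 2k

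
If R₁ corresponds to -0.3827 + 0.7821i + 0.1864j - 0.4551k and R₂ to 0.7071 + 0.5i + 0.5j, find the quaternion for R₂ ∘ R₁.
-0.7549 + 0.1341i + 0.168j - 0.6197k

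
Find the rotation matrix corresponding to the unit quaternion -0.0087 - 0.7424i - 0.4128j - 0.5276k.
[[0.1025, 0.6037, 0.7906], [0.6221, -0.659, 0.4227], [0.7762, 0.4485, -0.4431]]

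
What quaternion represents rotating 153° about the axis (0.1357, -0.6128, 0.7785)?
0.2334 + 0.132i - 0.5959j + 0.757k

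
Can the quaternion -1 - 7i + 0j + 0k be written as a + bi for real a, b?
Yes. The quaternion -1 - 7i has j- and k-coefficients y = z = 0, so it lies in the complex subalgebra spanned by 1 and i.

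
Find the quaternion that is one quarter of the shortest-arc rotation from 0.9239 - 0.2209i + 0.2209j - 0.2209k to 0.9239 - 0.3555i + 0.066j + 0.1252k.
0.9384 - 0.2589i + 0.1846j - 0.1356k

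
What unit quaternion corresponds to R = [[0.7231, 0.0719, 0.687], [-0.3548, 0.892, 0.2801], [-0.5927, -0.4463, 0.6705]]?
0.9063 - 0.2004i + 0.353j - 0.1177k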